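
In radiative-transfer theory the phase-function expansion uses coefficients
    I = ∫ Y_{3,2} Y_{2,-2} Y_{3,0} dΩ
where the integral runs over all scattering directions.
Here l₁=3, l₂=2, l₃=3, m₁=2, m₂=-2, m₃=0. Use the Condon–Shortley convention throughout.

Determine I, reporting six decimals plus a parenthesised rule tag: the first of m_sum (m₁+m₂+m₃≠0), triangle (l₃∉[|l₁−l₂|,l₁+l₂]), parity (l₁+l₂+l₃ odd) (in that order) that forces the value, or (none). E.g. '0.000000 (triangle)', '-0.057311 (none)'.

m-sum 0 ✓  L=8 even ✓  1≤3≤5 ✓
Π(2lᵢ+1) = 7×5×7 = 245
triangle coeff Δ(3,2,3) = 1/3780
Σ_t [0,2]: t=0:+1/24 t=1:−1/4 t=2:+1/24 = -1/6
(3j)²=4/105 [(3 2 3; 0 0 0)], sign=+1
Σ_t [0,0]: t=0:+1/24 = 1/24
(3j)²=1/21 [(3 2 3; 2 -2 0)], sign=-1
⇒ 4πI² = 4/9
I = (-1)√(4/9/(4π)) = -0.18806319
No selection rule forces the value: the integral is nonzero (none).

-0.188063 (none)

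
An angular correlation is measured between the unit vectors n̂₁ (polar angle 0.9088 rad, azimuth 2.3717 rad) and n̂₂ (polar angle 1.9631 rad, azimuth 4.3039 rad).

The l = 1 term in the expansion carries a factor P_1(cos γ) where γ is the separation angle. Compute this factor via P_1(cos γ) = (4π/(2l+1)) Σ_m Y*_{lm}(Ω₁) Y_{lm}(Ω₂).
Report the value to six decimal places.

Addition theorem: P_1(cos γ) = (4π/3) Σ_m Y*_{lm}(Ω₁) Y_{lm}(Ω₂), m = −1…1:
  [-1]  conj(Y_{1,-1})(Ω₁) = -0.195661+0.189686i ; Y_{1,-1}(Ω₂) = -0.126812+0.292980i ; Δ = -0.030762-0.081379i
  [+0]  conj(Y_{1,0})(Ω₁) = +0.300340-0.000000i ; Y_{1,0}(Ω₂) = -0.186802+0.000000i ; Δ = -0.056104+0.000000i
  [+1]  conj(Y_{1,1})(Ω₁) = +0.195661+0.189686i ; Y_{1,1}(Ω₂) = +0.126812+0.292980i ; Δ = -0.030762+0.081379i
Σ over m = -0.117628+0.000000i; ×(4π/3) → -0.492719+0.000000i. Real part: -0.492719

-0.492719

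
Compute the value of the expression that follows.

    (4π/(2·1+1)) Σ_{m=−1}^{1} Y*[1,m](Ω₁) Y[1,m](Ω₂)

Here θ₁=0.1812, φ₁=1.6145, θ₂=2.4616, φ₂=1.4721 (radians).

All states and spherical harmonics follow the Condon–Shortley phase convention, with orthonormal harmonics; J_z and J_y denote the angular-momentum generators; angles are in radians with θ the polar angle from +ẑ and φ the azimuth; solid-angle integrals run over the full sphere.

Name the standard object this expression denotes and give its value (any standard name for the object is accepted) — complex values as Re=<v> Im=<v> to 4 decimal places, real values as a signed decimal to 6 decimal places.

Legendre polynomial (addition theorem), -0.652680

This sum is the spherical-harmonic addition theorem: it equals the Legendre polynomial P_l(cos γ) of the angle γ between the two directions.
Term-by-term m-sum for l=1 (normalisation 4π/3 = 4.188790):
  term(m=-1) = 0.01339 + 0.00192j   from Y*(Ω₁)=-0.00272 + 0.06220j, Y(Ω₂)=0.02141 - 0.21619j
  term(m=+0) = -0.18259 + 0.00000j   from Y*(Ω₁)=0.48060 + 0.00000j, Y(Ω₂)=-0.37993 + 0.00000j
  term(m=+1) = 0.01339 - 0.00192j   from Y*(Ω₁)=0.00272 + 0.06220j, Y(Ω₂)=-0.02141 - 0.21619j
Accumulated sum -0.15582 + 0.00000j; after 4π/(2l+1) scaling, -0.65268 + 0.00000j ⇒ P_1 = -0.652680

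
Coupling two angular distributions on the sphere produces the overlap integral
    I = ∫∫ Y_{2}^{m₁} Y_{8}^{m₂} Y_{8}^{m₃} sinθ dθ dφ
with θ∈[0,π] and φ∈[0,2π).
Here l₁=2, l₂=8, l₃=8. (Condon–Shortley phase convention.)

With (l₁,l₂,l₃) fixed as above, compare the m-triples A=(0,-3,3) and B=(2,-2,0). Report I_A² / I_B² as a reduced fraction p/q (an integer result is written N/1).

15/56

l's match ⇒ only the (l;m) 3-j factors differ between A and B.
A: triangle coeff Δ(2,8,8) = 1/348840; Σ_t [0,2]: t=0:+1/174182400 t=1:−1/87091200 t=2:+1/958003200 = -1/212889600; (3j)²=15/2584 [(2 8 8; 0 -3 3)], sign=+1
B: triangle coeff Δ(2,8,8) = 1/348840; Σ_t [0,0]: t=0:+1/116121600 = 1/116121600; (3j)²=7/323 [(2 8 8; 2 -2 0)], sign=+1
I_A²/I_B² = (15/2584)/(7/323) = 15/56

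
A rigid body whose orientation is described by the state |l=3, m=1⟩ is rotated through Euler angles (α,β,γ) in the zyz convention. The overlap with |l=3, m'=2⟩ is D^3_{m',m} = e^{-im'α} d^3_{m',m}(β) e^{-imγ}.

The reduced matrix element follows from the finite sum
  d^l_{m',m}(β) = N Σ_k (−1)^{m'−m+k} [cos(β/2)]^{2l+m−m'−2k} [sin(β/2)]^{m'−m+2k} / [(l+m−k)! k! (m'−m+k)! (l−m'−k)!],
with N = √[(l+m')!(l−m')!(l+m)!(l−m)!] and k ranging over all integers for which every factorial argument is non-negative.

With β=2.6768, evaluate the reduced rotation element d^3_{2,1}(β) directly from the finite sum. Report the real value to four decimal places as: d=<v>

d=0.0692

d^3_{2,1}(β=2.6768) via the finite sum:
With c≡cos(β/2)=0.230310 and s≡sin(β/2)=0.973117, N=[120·1·24·2]^{1/2}=75.894664
The bounds max(0,m−m')=0 and min(l+m,l−m')=1 give 2 terms
  k=0: (−1)^1·75.8947/(24)·0.2303^5·0.9731^1 = -0.001994
  k=1: (−1)^2·75.8947/(12)·0.2303^3·0.9731^3 = +0.071197
d^3_{2,1}(2.6768) = -0.001994 +0.071197 = +0.069203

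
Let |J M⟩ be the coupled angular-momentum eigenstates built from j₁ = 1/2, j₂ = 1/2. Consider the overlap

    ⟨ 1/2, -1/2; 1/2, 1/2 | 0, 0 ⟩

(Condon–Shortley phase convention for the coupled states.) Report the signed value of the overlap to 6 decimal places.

triangle: 1!×0!×0!/2! = 1/2
(j±m)!: 0!×1!×1!×0!×0!×0! = 1
prefactor² = (2J+1)×Δ×N² = 1/2
  k=1: −1/(1!×0!×0!×0!×0!×0!) = -1
Σ = -1  ⇒  CG² = 1/2×(-1)² = 1/2
CG = −√(1/2) = -0.707107

-0.707107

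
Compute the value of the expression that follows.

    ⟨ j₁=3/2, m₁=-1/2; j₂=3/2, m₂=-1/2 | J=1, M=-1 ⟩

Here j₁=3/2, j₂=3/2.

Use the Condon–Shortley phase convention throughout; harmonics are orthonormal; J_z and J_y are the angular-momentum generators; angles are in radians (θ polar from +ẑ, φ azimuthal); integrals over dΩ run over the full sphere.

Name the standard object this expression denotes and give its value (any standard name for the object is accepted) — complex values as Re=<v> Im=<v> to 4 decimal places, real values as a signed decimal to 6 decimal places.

Clebsch–Gordan coefficient, −√(2/5) ≈ -0.632456

This is a Clebsch–Gordan (vector-coupling) coefficient.
triangle: 2!×1!×1!/5! = 2/120
(j±m)!: 1!×2!×1!×2!×0!×2! = 8
prefactor² = (2J+1)×Δ×N² = 2/5
  k=1: −1/(1!×1!×1!×0!×0!×1!) = -1
Σ = -1  ⇒  CG² = 2/5×(-1)² = 2/5
CG = −√(2/5) = -0.632456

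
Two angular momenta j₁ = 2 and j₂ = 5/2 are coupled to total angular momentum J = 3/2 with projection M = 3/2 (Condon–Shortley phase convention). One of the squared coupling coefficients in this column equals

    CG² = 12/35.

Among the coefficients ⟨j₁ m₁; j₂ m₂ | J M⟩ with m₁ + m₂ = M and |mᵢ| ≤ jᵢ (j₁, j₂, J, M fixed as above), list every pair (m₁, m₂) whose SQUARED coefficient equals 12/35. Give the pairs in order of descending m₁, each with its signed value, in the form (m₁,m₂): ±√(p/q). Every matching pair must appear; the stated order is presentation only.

(0,3/2): +√(12/35)

Admissible pairs with m₁+m₂ = M = 3/2: (-1,5/2), (0,3/2), (1,1/2), (2,-1/2)
  (m₁,m₂)=(2,-1/2): CG² = 4/35, CG = +√(4/35)
  (m₁,m₂)=(1,1/2): CG² = 9/35, CG = −√(9/35)
  (m₁,m₂)=(0,3/2): CG² = 12/35, CG = +√(12/35)   ← matches the target
  (m₁,m₂)=(-1,5/2): CG² = 2/7, CG = −√(2/7)
Pairs with CG² = 12/35: (0,3/2): +√(12/35)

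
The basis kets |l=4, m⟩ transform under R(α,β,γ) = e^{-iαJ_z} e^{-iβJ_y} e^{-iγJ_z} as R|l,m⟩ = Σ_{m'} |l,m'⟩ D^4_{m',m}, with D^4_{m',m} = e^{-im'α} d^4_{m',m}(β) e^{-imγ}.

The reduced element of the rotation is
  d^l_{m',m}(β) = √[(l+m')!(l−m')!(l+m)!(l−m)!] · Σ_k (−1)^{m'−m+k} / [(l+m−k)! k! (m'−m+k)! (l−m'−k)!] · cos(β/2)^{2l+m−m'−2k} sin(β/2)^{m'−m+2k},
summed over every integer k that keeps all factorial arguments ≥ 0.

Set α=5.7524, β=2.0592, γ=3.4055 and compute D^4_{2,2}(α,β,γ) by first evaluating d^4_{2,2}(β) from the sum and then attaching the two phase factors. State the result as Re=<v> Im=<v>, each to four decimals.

D^4_{2,2}(5.7524,2.0592,3.4055) = e^{-i·2·5.7524}·d^4_{2,2}(2.0592)·e^{-i·2·3.4055}. Compute d first:
With c≡cos(β/2)=0.515162 and s≡sin(β/2)=0.857093, N=[720·2·720·2]^{1/2}=1440.000000
k: max(0,(2)−(2))=0 … min(4+(2),4−(2))=2
  k=0: (−1)^0·1440.0000/(1440)·0.5152^8·0.8571^0 = +0.004961
  k=1: (−1)^1·1440.0000/(120)·0.5152^6·0.8571^2 = -0.164778
  k=2: (−1)^2·1440.0000/(96)·0.5152^4·0.8571^4 = +0.570135
d^4_{2,2}(2.0592) = +0.004961 -0.164778 +0.570135 = +0.410318
Attach z-rotation phases: D = e^{-i(2)(5.7524)}·(+0.410318)·e^{-i(2)(3.4055)} = +0.353243+0.208757i

Re=0.3532 Im=0.2088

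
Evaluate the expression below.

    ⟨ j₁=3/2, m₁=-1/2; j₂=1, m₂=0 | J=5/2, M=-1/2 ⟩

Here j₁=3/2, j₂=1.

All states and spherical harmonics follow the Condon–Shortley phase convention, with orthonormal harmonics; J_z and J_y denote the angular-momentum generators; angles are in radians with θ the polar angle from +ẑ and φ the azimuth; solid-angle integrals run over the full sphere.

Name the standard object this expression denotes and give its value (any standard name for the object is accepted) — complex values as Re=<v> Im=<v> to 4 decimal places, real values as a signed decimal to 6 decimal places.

Clebsch–Gordan coefficient, +√(3/5) ≈ +0.774597

This is a Clebsch–Gordan (vector-coupling) coefficient.
triangle: 0!*3!*2!/6! = 12/720
(j±m)!: 1!*2!*1!*1!*2!*3! = 24
prefactor² = (2J+1)*Δ*N² = 12/5
  k=0: +1/(0!*0!*2!*1!*1!*1!) = 1/2
Σ = 1/2  ⇒  CG² = 12/5*(1/2)² = 3/5
CG = +√(3/5) = +0.774597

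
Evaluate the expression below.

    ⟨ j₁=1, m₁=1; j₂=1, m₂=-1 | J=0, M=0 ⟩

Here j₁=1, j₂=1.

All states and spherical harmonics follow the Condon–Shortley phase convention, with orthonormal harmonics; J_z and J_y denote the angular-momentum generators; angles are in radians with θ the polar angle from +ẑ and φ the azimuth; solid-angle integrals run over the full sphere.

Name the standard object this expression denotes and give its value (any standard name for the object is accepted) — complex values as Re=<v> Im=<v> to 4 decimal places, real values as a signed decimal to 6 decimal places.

This is a Clebsch–Gordan (vector-coupling) coefficient.
√[1·2!0!0!/3! · 2!0!0!2!0!0!] = √(4/3)
  +(−1)^0/∏(0,2,0,0,0,0)! = 1/2  (running 1/2)
⟨..|..⟩ = √(4/3)·(1/2) = +0.577350

Clebsch–Gordan coefficient, +√(1/3) ≈ +0.577350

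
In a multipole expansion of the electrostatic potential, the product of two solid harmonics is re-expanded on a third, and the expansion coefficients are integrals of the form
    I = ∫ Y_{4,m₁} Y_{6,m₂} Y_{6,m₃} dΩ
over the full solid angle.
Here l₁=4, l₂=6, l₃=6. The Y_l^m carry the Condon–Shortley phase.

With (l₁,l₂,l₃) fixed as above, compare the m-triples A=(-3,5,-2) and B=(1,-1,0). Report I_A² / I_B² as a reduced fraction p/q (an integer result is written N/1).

Same 4,6,6: normalisation and zero-m 3j drop out of the ratio.
A: Δ: 4! 4! 8! / 17! → 1/15315300; sum: t=3:−1/5806080 t=4:+1/725760 = 1/829440; 3j²(4 6 6; -3 5 -2) = Δ·Π!·Σ² = 49/2652  (sign +1)
B: Δ: 4! 4! 8! / 17! → 1/15315300; sum: t=0:+1/103680 t=1:−1/13824 t=2:+1/17280 t=3:−1/207360 = -1/103680; 3j²(4 6 6; 1 -1 0) = Δ·Π!·Σ² = 10/7293  (sign -1)
I_A²/I_B² = (49/2652)/(10/7293) = 539/40

539/40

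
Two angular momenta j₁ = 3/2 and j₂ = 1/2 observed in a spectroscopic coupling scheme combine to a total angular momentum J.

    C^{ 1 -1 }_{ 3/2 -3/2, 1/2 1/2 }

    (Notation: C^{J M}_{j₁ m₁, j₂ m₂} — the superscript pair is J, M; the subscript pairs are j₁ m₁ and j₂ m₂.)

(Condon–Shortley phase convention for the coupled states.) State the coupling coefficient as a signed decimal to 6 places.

-0.866025  (= −√(3/4))

j₁+j₂−J=1  J+j₁−j₂=2  J−j₁+j₂=0  j₁+j₂+J+1=4
(j₁±m₁, j₂±m₂, J±M) = (0,3,1,0,0,2)
P² = 3
sum k=1..1:
  [1] −1/2 = -1/2
S = -1/2
C² = P²·S² = 3/4 ; C = -0.866025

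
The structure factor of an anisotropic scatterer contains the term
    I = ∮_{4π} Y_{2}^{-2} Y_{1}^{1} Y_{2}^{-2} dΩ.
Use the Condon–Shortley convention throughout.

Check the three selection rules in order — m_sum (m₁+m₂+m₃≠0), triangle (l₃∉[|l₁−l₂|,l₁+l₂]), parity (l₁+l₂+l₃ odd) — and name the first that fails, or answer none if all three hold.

azimuthal sum: -2 + 1 − 2 = -3  ✗
1 ≤ 2 ≤ 3 (triangle on l)
L = 2 + 1 + 2 = 5 (odd)

m_sum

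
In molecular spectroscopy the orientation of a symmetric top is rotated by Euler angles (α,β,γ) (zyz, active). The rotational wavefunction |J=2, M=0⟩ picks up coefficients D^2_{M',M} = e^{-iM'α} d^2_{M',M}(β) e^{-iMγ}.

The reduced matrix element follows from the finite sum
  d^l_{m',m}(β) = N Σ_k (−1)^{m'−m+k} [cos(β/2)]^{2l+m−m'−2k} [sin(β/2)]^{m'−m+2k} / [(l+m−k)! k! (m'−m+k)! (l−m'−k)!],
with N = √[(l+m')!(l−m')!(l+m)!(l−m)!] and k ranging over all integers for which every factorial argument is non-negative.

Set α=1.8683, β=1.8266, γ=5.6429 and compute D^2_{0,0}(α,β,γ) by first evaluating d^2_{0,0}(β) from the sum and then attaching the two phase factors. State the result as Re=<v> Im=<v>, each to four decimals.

D^2_{0,0}(1.8683,1.8266,5.6429) = e^{-i·0·1.8683}·d^2_{0,0}(1.8266)·e^{-i·0·5.6429}. Compute d first:
With c≡cos(β/2)=0.611137 and s≡sin(β/2)=0.791525, N=[2·2·2·2]^{1/2}=4.000000
k: max(0,(0)−(0))=0 … min(2+(0),2−(0))=2
  k=0: (−1)^0·4.0000/(4)·0.6111^4·0.7915^0 = +0.139494
  k=1: (−1)^1·4.0000/(1)·0.6111^2·0.7915^2 = -0.935979
  k=2: (−1)^2·4.0000/(4)·0.6111^0·0.7915^4 = +0.392517
d^2_{0,0}(1.8266) = +0.139494 -0.935979 +0.392517 = -0.403969
Phases: e^{-i·(0)·1.8683}=+1.000000+0.000000i, e^{-i·(0)·5.6429}=+1.000000+0.000000i ⇒ D=-0.403969+0.000000i

Re=-0.4040 Im=0.0000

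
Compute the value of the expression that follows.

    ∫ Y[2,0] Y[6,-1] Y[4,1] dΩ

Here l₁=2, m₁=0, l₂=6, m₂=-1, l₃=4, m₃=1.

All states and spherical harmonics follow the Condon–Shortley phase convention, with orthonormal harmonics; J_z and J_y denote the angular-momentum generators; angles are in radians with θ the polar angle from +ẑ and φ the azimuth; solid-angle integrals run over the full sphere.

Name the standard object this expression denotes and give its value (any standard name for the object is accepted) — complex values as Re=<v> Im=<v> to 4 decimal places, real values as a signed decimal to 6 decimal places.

Gaunt coefficient, -0.230476

This is a Gaunt coefficient — the integral of a triple product of spherical harmonics over the sphere.
Rules hold: Σm=0, L=12 even, 4≤4≤8.
N = 5·13·9 = 585
Δ = 4!·0!·8!/13! = 1/6435
Racah Σ t=2..2: t=2:+1/2304 = 1/2304
⇒ 3j(2 6 4; 0 0 0)² = 5/143, sgn +1
Racah Σ t=2..2: t=2:+1/2880 = 1/2880
⇒ 3j(2 6 4; 0 -1 1)² = 14/429, sgn -1
4πI² = N·(3j₀)²·(3jₘ)² = 1050/1573
I = -1·√(0.667514/4π) = -0.23047581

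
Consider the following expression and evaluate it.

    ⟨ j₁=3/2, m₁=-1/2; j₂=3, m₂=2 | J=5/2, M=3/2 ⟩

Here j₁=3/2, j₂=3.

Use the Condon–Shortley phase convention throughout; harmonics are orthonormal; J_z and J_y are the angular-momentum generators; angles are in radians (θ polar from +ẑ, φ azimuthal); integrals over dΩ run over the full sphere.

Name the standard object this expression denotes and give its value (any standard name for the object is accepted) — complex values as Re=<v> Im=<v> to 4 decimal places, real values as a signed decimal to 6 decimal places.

Clebsch–Gordan coefficient, +√(1/14) ≈ +0.267261

This is a Clebsch–Gordan (vector-coupling) coefficient.
triangle: 2!*1!*4!/8! = 48/40320
(j±m)!: 1!*2!*5!*1!*4!*1! = 5760
prefactor² = (2J+1)*Δ*N² = 288/7
  k=1: −1/(1!*1!*1!*4!*0!*0!) = -1/24
  k=2: +1/(2!*0!*0!*3!*1!*1!) = 1/12
Σ = 1/24  ⇒  CG² = 288/7*(1/24)² = 1/14
CG = +√(1/14) = +0.267261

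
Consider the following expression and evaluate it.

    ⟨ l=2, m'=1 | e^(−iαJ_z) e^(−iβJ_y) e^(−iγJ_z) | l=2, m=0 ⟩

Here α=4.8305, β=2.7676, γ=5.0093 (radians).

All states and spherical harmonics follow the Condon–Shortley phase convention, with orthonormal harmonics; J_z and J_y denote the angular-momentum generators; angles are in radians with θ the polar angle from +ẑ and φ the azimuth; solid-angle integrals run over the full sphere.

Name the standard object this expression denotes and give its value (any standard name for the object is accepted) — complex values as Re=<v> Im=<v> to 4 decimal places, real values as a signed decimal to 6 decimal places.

This is a Wigner D-matrix element — the rotation-matrix element ⟨l m'| R(α,β,γ) |l m⟩ in the angular-momentum basis.
D^2_{1,0}(4.8305,2.7676,5.0093) = e^{-i·1·4.8305}·d^2_{1,0}(2.7676)·e^{-i·0·5.0093}. Compute d first:
Half-angle: c=0.185908, s=0.982567. N=√(6·1·2·2)=4.898979
Admissible k: 0..1 (factorial args all ≥0)
  k=0: (−1)^1·4.8990/(2)·0.1859^3·0.9826^1 = -0.015464
  k=1: (−1)^2·4.8990/(2)·0.1859^1·0.9826^3 = +0.431978
d^2_{1,0}(2.7676) = -0.015464 +0.431978 = +0.416513
Phases: e^{-i·(1)·4.8305}=+0.117837+0.993033i, e^{-i·(0)·5.0093}=+1.000000+0.000000i ⇒ D=+0.049081+0.413611i

Wigner D-matrix element, Re=0.0491 Im=0.4136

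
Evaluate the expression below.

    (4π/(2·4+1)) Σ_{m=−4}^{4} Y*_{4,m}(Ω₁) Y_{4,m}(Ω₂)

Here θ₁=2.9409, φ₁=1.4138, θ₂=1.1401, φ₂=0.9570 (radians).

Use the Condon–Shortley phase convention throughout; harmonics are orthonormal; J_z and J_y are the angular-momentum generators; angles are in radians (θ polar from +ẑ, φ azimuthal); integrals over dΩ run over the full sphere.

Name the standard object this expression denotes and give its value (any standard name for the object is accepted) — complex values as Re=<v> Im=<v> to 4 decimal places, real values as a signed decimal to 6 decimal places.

Legendre polynomial (addition theorem), +0.163209

This sum is the spherical-harmonic addition theorem: it equals the Legendre polynomial P_l(cos γ) of the angle γ between the two directions.
Summing Y*_{l m}(θ₁,φ₁)·Y_{l m}(θ₂,φ₂) over m ∈ [−4, 4]; prefactor 4π/(2·4+1) = 1.396263:
  m=-4: (+0.000566-0.000411i) × (-0.233376+0.191208i) = -0.000053+0.000204i  (running Σ = -0.000053+0.000204i)
  m=-3: (+0.004409+0.008659i) × (-0.377815-0.104804i) = -0.000758-0.003734i  (running Σ = -0.000812-0.003530i)
  m=-2: (-0.072346+0.023493i) × (-0.020464-0.057266i) = +0.002826+0.003662i  (running Σ = +0.002014+0.000133i)
  m=-1: (-0.053778-0.339726i) × (-0.183990+0.261132i) = +0.098608+0.048463i  (running Σ = +0.100622+0.048596i)
  m=0: (+0.683976-0.000000i) × (-0.123330+0.000000i) = -0.084355+0.000000i  (running Σ = +0.016267+0.048596i)
  m=1: (+0.053778-0.339726i) × (+0.183990+0.261132i) = +0.098608-0.048463i  (running Σ = +0.114876+0.000133i)
  m=2: (-0.072346-0.023493i) × (-0.020464+0.057266i) = +0.002826-0.003662i  (running Σ = +0.117701-0.003530i)
  m=3: (-0.004409+0.008659i) × (+0.377815-0.104804i) = -0.000758+0.003734i  (running Σ = +0.116943+0.000204i)
  m=4: (+0.000566+0.000411i) × (-0.233376-0.191208i) = -0.000053-0.000204i  (running Σ = +0.116890+0.000000i)
Total Σ_m = +0.116890+0.000000i. Multiply by 1.396263: +0.163209+0.000000i. P_4(cos γ) = 0.163209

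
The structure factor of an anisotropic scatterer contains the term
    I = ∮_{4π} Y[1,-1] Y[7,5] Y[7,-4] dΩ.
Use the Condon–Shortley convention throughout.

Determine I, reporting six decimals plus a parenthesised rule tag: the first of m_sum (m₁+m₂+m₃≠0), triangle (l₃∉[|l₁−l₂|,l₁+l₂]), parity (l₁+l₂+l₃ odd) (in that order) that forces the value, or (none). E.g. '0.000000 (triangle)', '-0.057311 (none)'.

0.000000 (parity)

L=15 odd ⇒ parity kills the (l;000) factor ⇒ I = 0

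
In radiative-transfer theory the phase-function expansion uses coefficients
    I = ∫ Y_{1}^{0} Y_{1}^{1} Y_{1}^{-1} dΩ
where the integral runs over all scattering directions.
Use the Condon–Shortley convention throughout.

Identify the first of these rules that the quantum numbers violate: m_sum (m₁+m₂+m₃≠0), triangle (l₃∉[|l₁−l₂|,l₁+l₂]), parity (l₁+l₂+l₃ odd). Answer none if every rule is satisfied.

Σmᵢ = 0  ✓
l₃∈[|l₁−l₂|,l₁+l₂]=[0,2], have l₃=1  ✓
Σlᵢ = 3 ⇒ odd  ✗

parity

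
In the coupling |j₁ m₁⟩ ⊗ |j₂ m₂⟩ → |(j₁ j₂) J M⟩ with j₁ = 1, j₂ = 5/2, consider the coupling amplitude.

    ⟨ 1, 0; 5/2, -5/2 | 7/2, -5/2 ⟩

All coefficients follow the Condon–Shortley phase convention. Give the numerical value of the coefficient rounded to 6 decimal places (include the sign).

+√(2/7) = +0.534522

j₁+j₂−J=0  J+j₁−j₂=2  J−j₁+j₂=5  j₁+j₂+J+1=8
(j₁±m₁, j₂±m₂, J±M) = (1,1,0,5,1,6)
P² = 28800/7
sum k=0..0:
  [0] +1/120 = 1/120
S = 1/120
C² = P²·S² = 2/7 ; C = +0.534522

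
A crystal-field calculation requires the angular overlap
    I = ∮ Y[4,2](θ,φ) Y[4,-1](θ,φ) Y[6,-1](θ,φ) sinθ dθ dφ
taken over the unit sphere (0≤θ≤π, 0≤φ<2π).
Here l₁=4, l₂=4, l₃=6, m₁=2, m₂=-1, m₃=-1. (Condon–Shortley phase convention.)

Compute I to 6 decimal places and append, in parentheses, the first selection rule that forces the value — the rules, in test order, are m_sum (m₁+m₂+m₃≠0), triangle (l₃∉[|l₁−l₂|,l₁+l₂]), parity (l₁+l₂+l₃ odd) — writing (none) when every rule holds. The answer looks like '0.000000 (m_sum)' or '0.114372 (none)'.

Checks pass: Σm=0; 14 even; l₃=6∈[0,8].
(2·4+1)(2·4+1)(2·6+1) = 1053
Δ: 2! 6! 6! / 15! → 1/1261260
sum: t=0:+1/4608 t=1:−1/1296 t=2:+1/4608 = -7/20736
3j²(4 4 6; 0 0 0) = Δ·Π!·Σ² = 20/1287  (sign -1)
sum: t=0:+1/3456 t=1:−1/5760 t=2:+1/172800 = 7/57600
3j²(4 4 6; 2 -1 -1) = Δ·Π!·Σ² = 21/2860  (sign -1)
combine: 4πI² = 1053·20/1287·21/2860 = 189/1573
take √, sign +1: I = 0.09778261
No selection rule forces the value: the integral is nonzero (none).

0.097783 (none)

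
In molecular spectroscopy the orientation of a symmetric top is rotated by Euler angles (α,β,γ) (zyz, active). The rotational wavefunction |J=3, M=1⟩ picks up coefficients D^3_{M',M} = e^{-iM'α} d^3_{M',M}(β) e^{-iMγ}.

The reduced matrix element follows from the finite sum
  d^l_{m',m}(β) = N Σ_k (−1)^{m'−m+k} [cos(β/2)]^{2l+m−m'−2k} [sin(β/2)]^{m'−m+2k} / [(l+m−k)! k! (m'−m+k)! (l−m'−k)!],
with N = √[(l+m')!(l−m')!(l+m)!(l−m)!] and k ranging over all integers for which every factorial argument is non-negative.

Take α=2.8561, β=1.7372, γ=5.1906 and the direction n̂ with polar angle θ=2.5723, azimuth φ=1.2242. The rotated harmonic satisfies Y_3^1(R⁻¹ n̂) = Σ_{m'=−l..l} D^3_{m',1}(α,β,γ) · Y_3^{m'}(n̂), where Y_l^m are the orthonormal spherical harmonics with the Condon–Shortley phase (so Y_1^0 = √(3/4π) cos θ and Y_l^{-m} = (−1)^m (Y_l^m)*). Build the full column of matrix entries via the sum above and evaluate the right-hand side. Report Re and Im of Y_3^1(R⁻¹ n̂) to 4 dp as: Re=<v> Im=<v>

Re=0.2628 Im=0.1507

Need the full column D^3_{m',1} for m'=−3..3 at α=2.8561, β=1.7372, γ=5.1906.
cos(β/2)=0.645896, sin(β/2)=0.763425
d^3_{-3,1}: single k=4 term ⇒ +0.548829;  D = -0.533603-0.128382i
d^3_{-2,1}: k∈[3..4] ⇒ +0.758259 -0.529658 = +0.228601;  D = +0.198202+0.113904i
d^3_{-1,1}: k∈[2..4] ⇒ +0.608604 -1.133657 +0.197970 = -0.327083;  D = +0.226211+0.236245i
d^3_{0,1}: k∈[1..3] ⇒ +0.297283 -1.245947 +0.580211 = -0.368452;  D = -0.169559-0.327119i
d^3_{1,1}: k∈[0..2] ⇒ +0.072606 -0.811472 +0.850243 = +0.111377;  D = -0.021332-0.109315i
d^3_{2,1}: k∈[0..1] ⇒ -0.271381 +0.758259 = +0.486878;  D = -0.045105+0.484784i
d^3_{3,1}: single k=0 term ⇒ +0.392852;  D = +0.145084-0.365080i
Y_3^{m'}(θ=2.5723,φ=1.2242) and Σ D·Y over m':
  (-0.5336-0.1284i)·(-0.0563+0.0331i)  (+0.1982+0.1139i)·(+0.1924+0.1598i)  (+0.2262+0.2362i)·(+0.1507-0.4173i)  (-0.1696-0.3271i)·(-0.1720+0.0000i)  (-0.0213-0.1093i)·(-0.1507-0.4173i)  (-0.0451+0.4848i)·(+0.1924-0.1598i)  (+0.1451-0.3651i)·(+0.0563+0.0331i)
Y_3^1(R⁻¹ n̂) = +0.262753+0.150719i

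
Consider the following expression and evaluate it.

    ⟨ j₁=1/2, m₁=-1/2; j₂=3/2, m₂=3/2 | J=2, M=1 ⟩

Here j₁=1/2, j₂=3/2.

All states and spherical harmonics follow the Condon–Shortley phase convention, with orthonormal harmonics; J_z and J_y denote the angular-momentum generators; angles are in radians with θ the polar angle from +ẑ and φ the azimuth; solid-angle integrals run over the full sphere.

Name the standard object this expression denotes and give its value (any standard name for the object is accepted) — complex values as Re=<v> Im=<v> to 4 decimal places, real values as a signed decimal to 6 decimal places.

This is a Clebsch–Gordan (vector-coupling) coefficient.
√[5·0!1!3!/5! · 0!1!3!0!3!1!] = √(9)
  +(−1)^0/∏(0,0,1,3,0,0)! = 1/6  (running 1/6)
⟨..|..⟩ = √(9)·(1/6) = +0.500000

Clebsch–Gordan coefficient, +√(1/4) ≈ +0.500000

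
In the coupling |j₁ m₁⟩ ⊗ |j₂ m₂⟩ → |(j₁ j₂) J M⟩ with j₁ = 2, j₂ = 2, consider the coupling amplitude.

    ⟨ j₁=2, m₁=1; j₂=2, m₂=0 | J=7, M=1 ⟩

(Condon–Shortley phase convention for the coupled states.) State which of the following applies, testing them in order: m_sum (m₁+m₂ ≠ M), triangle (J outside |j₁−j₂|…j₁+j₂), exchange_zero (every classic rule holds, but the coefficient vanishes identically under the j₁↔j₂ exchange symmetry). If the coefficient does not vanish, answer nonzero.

m-sum: m₁+m₂ = 1+0 = 1, M = 1  ✓
triangle: need |j₁−j₂| ≤ J ≤ j₁+j₂, i.e. J ∈ [0, 4]; J = 7 is outside ✗ ⇒ coefficient is 0

triangle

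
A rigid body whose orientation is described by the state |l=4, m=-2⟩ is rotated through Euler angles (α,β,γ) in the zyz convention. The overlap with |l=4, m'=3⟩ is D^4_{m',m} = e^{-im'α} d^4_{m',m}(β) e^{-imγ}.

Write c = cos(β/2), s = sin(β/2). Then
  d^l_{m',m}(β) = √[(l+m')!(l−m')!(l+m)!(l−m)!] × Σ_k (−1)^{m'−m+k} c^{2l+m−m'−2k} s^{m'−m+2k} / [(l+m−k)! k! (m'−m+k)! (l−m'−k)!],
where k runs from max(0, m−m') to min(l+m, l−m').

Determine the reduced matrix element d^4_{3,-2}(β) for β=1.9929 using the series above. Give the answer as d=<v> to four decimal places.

d=-0.1532

d^4_{3,-2}(β=1.9929) via the finite sum:
Half-angle: c=0.543286, s=0.839548. N=√(5040·1·2·720)=2693.993318
k∈{0,1} keeps every argument non-negative
  k=0: (−1)^5·2693.9933/(240)·0.5433^3·0.8395^5 = -0.750754
  k=1: (−1)^6·2693.9933/(720)·0.5433^1·0.8395^7 = +0.597599
d^4_{3,-2}(1.9929) = -0.750754 +0.597599 = -0.153155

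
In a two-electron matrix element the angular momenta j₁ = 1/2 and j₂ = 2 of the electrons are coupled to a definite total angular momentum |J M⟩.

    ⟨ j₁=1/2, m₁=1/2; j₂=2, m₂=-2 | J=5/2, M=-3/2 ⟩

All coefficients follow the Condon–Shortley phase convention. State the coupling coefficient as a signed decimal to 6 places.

+0.447214  (= +√(1/5))

j₁+j₂−J=0  J+j₁−j₂=1  J−j₁+j₂=4  j₁+j₂+J+1=6
(j₁±m₁, j₂±m₂, J±M) = (1,0,0,4,1,4)
P² = 576/5
sum k=0..0:
  [0] +1/24 = 1/24
S = 1/24
C² = P²·S² = 1/5 ; C = +0.447214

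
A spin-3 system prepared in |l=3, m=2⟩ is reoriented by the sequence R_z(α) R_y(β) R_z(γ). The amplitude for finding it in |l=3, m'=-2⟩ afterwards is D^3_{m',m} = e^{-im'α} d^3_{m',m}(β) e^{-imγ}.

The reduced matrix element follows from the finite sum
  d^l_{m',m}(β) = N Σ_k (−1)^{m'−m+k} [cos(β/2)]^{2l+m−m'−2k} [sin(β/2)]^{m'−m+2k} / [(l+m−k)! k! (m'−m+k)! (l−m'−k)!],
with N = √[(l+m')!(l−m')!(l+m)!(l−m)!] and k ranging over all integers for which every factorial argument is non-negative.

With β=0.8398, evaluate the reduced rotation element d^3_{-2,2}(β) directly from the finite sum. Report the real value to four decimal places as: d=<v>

d=0.1106

d^3_{-2,2}(β=0.8398) via the finite sum:
Half-angle: c=0.913130, s=0.407669. N=√(1·120·120·1)=120.000000
The bounds max(0,m−m')=4 and min(l+m,l−m')=5 give 2 terms
  k=4: (−1)^0·120.0000/(24)·0.9131^2·0.4077^4 = +0.115151
  k=5: (−1)^1·120.0000/(120)·0.9131^0·0.4077^6 = -0.004590
d^3_{-2,2}(0.8398) = +0.115151 -0.004590 = +0.110560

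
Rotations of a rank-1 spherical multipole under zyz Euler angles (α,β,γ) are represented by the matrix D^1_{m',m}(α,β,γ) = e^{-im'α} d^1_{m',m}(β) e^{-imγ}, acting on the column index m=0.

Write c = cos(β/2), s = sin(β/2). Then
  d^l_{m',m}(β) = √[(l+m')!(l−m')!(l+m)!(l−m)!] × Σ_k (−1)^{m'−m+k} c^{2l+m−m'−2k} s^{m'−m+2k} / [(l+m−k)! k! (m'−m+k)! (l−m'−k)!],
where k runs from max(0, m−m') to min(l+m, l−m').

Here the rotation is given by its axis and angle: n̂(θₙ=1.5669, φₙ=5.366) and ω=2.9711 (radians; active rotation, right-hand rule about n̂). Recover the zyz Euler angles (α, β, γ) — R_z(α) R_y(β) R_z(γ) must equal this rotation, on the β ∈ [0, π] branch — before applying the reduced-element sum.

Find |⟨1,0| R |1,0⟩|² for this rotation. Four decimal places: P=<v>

P=0.9712

Axis–angle → zyz. n̂ = (sinθₙcosφₙ, sinθₙsinφₙ, cosθₙ) = (+0.608053, -0.793887, +0.003896), ω = 2.9711.
R = I cosω + sinω [n̂]ₓ + (1−cosω) n̂n̂ᵀ gives
  R = [-0.251406, -0.959112, -0.129993; -0.957790, +0.265875, -0.109309; +0.139401, +0.097025, -0.985471]
β = atan2(√(R₁₃²+R₂₃²), R₃₃) = 2.970922; α = atan2(R₂₃, R₁₃) mod 2π = 3.840768; γ = atan2(R₃₂, −R₃₁) mod 2π = 2.533546
D^1_{0,0}(3.8408,2.9709,2.5335) = e^{-i·0·3.8408}·d^1_{0,0}(2.9709)·e^{-i·0·2.5335}. Compute d first:
Half-angle: c=0.085232, s=0.996361. N=√(1·1·1·1)=1.000000
Admissible k: 0..1 (factorial args all ≥0)
  k=0: (−1)^0·1.0000/(1)·0.0852^2·0.9964^0 = +0.007264
  k=1: (−1)^1·1.0000/(1)·0.0852^0·0.9964^2 = -0.992736
d^1_{0,0}(2.9709) = +0.007264 -0.992736 = -0.985471
|D^1_{0,0}|² = |d^1_{0,0}(β)|² = (-0.985471)² = 0.971153 (the z-rotation phases have unit modulus)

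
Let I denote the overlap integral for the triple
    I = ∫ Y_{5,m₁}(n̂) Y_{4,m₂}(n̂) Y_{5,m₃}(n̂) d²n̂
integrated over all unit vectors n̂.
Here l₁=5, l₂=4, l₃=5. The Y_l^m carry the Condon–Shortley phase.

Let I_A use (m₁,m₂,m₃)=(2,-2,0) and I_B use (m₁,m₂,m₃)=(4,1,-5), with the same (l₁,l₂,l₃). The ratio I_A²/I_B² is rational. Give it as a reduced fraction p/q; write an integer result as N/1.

7/24

Same 5,4,5: normalisation and zero-m 3j drop out of the ratio.
A: Δ: 4! 6! 4! / 15! → 1/3153150; sum: t=0:+1/3456 t=1:−1/1728 t=2:+1/11520 = -7/34560; 3j²(5 4 5; 2 -2 0) = Δ·Π!·Σ² = 7/858  (sign +1)
B: Δ: 4! 6! 4! / 15! → 1/3153150; sum: t=1:−1/103680 = -1/103680; 3j²(5 4 5; 4 1 -5) = Δ·Π!·Σ² = 4/143  (sign -1)
I_A²/I_B² = (7/858)/(4/143) = 7/24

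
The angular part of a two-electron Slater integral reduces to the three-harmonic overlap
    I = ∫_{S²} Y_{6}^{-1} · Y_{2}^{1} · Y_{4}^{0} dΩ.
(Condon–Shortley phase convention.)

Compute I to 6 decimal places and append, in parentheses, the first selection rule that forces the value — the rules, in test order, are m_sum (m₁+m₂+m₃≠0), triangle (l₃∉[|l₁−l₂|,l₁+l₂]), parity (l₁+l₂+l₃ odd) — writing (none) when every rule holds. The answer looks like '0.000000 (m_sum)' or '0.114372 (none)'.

Checks pass: Σm=0; 12 even; l₃=4∈[4,8].
(2·6+1)(2·2+1)(2·4+1) = 585
Δ: 4! 8! 0! / 13! → 1/6435
sum: t=2:+1/2304 = 1/2304
3j²(6 2 4; 0 0 0) = Δ·Π!·Σ² = 5/143  (sign +1)
sum: t=3:−1/3456 = -1/3456
3j²(6 2 4; -1 1 0) = Δ·Π!·Σ² = 35/1287  (sign -1)
combine: 4πI² = 585·5/143·35/1287 = 875/1573
take √, sign -1: I = -0.21039467
No selection rule forces the value: the integral is nonzero (none).

-0.210395 (none)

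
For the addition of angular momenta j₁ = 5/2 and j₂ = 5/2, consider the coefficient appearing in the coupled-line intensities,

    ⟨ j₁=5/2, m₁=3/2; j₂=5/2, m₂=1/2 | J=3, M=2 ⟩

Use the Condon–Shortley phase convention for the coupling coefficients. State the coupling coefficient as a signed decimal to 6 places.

√[7·2!3!3!/9! · 4!1!3!2!5!1!] = √(48)
  +(−1)^0/∏(0,2,1,3,2,0)! = 1/24  (running 1/24)
  +(−1)^1/∏(1,1,0,2,3,1)! = -1/12  (running -1/24)
⟨..|..⟩ = √(48)·(-1/24) = -0.288675

-0.288675  (= −√(1/12))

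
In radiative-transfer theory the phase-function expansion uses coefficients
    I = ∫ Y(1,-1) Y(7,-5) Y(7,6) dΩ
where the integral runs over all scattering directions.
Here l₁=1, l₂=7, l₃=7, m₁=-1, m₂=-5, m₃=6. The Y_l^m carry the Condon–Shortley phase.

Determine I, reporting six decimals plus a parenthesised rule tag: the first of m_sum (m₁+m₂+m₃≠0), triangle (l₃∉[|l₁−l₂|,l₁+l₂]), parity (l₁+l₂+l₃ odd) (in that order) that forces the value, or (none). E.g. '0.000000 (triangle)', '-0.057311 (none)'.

0.000000 (parity)

l₁+l₂+l₃=15 is odd: 3j(l;000)=0 ⇒ I=0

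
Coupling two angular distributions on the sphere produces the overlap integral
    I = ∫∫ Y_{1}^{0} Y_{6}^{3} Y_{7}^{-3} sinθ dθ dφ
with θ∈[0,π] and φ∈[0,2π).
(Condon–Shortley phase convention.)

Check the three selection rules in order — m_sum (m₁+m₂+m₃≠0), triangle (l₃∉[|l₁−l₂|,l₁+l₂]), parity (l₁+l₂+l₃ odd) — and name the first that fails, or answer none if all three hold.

Σmᵢ = 0  ✓
l₃∈[|l₁−l₂|,l₁+l₂]=[5,7], have l₃=7  ✓
Σlᵢ = 14 ⇒ even  ✓

none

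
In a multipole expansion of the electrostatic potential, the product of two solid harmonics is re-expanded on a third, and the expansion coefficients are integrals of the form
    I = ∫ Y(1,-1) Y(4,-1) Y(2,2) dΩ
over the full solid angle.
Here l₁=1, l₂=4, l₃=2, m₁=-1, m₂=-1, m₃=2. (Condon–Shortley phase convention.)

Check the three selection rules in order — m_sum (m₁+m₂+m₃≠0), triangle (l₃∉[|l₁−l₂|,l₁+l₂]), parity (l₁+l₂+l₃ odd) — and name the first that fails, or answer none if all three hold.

triangle

azimuthal sum: -1 − 1 + 2 = 0  ✓
l₃ must lie in [3,5]; have l₃=2  ✗
L = 1 + 4 + 2 = 7 (odd)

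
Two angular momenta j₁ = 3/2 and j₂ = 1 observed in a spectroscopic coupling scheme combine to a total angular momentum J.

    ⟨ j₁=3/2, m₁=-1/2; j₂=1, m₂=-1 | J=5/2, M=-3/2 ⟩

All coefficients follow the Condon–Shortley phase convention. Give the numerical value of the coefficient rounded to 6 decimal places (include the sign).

√[6·0!3!2!/6! · 1!2!0!2!1!4!] = √(48/5)
  +(−1)^0/∏(0,0,2,0,1,2)! = 1/4  (running 1/4)
⟨..|..⟩ = √(48/5)·(1/4) = +0.774597

+0.774597  (= +√(3/5))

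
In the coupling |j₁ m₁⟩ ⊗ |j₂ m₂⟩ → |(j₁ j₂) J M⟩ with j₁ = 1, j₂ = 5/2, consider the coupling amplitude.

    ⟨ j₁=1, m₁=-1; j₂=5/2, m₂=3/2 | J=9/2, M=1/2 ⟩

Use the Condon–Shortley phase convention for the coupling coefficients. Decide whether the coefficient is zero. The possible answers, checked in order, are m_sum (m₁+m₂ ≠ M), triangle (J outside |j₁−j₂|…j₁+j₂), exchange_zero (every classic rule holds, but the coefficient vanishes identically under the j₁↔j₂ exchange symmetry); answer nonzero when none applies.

m-sum: m₁+m₂ = -1+3/2 = 1/2, M = 1/2  ✓
triangle: need |j₁−j₂| ≤ J ≤ j₁+j₂, i.e. J ∈ [3/2, 7/2]; J = 9/2 is outside ✗ ⇒ coefficient is 0

triangle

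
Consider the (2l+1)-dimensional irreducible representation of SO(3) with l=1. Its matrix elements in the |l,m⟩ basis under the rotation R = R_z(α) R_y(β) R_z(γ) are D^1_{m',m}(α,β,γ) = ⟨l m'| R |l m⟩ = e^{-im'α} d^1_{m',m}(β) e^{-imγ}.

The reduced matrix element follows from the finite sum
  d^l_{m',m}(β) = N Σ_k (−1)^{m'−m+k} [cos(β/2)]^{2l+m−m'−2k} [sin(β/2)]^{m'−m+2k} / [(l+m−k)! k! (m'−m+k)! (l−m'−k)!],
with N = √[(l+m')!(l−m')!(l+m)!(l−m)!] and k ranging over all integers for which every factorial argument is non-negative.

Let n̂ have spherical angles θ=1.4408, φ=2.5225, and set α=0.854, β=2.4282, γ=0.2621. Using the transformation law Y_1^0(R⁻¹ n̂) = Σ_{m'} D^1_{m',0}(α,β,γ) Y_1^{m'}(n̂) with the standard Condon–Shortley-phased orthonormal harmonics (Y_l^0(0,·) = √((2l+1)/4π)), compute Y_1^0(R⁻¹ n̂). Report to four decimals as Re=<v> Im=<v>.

Re=-0.0788 Im=0.0000

Need the full column D^1_{m',0} for m'=−1..1 at α=0.8540, β=2.4282, γ=0.2621.
cos(β/2)=0.349180, sin(β/2)=0.937056
d^1_{-1,0}: single k=1 term ⇒ +0.462733;  D = +0.304003+0.348861i
d^1_{0,0}: k∈[0..1] ⇒ +0.121927 -0.878073 = -0.756146;  D = -0.756146+0.000000i
d^1_{1,0}: single k=0 term ⇒ -0.462733;  D = -0.304003+0.348861i
Y_1^{m'}(θ=1.4408,φ=2.5225) and Σ D·Y over m':
  (+0.3040+0.3489i)·(-0.2790-0.1988i)  (-0.7561+0.0000i)·(+0.0633+0.0000i)  (-0.3040+0.3489i)·(+0.2790-0.1988i)
Y_1^0(R⁻¹ n̂) = -0.078820+0.000000i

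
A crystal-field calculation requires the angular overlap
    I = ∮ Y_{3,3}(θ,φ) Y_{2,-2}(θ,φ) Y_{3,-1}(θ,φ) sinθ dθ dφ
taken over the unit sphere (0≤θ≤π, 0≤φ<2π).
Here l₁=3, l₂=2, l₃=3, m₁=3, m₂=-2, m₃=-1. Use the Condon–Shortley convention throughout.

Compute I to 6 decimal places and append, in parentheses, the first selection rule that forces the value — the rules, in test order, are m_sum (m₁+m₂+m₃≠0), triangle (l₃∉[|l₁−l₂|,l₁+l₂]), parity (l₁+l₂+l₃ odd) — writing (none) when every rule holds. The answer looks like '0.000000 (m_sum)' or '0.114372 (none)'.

0.132981 (none)

Checks pass: Σm=0; 8 even; l₃=3∈[1,5].
(2·3+1)(2·2+1)(2·3+1) = 245
Δ: 2! 4! 2! / 9! → 1/3780
sum: t=0:+1/24 t=1:−1/4 t=2:+1/24 = -1/6
3j²(3 2 3; 0 0 0) = Δ·Π!·Σ² = 4/105  (sign +1)
sum: t=0:+1/96 = 1/96
3j²(3 2 3; 3 -2 -1) = Δ·Π!·Σ² = 1/42  (sign +1)
combine: 4πI² = 245·4/105·1/42 = 2/9
take √, sign +1: I = 0.13298076
No selection rule forces the value: the integral is nonzero (none).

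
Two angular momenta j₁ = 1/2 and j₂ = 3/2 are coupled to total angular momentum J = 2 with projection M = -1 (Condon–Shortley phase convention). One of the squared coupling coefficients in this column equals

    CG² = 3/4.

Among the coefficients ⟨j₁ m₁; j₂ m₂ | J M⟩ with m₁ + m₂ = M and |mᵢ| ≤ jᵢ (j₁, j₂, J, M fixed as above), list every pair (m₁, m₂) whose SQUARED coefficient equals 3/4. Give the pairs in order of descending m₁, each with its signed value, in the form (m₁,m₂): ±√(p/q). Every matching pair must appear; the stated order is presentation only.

Admissible pairs with m₁+m₂ = M = -1: (-1/2,-1/2), (1/2,-3/2)
  (m₁,m₂)=(1/2,-3/2): CG² = 1/4, CG = +√(1/4)
  (m₁,m₂)=(-1/2,-1/2): CG² = 3/4, CG = +√(3/4)   ← matches the target
Pairs with CG² = 3/4: (-1/2,-1/2): +√(3/4)

(-1/2,-1/2): +√(3/4)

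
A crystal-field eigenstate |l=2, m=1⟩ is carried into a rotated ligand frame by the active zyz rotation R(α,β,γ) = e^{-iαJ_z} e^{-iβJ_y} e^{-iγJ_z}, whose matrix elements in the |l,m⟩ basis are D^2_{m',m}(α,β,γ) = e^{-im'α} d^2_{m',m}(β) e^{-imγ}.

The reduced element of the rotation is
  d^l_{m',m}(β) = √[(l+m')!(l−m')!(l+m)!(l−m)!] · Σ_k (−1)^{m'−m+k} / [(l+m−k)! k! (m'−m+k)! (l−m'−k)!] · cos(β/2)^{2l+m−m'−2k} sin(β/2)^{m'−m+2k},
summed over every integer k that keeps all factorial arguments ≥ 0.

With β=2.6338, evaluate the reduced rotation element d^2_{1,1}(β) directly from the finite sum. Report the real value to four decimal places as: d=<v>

d=-0.1733

d^2_{1,1}(β=2.6338) via the finite sum:
With c≡cos(β/2)=0.251177 and s≡sin(β/2)=0.967941, N=[6·1·6·1]^{1/2}=6.000000
k: max(0,(1)−(1))=0 … min(2+(1),2−(1))=1
  k=0: (−1)^0·6.0000/(6)·0.2512^4·0.9679^0 = +0.003980
  k=1: (−1)^1·6.0000/(2)·0.2512^2·0.9679^2 = -0.177329
d^2_{1,1}(2.6338) = +0.003980 -0.177329 = -0.173349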